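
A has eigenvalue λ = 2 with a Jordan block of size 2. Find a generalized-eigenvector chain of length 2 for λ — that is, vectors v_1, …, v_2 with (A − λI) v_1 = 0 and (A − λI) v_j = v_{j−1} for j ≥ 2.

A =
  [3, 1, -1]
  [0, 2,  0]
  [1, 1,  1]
A Jordan chain for λ = 2 of length 2:
v_1 = (1, 0, 1)ᵀ
v_2 = (1, 0, 0)ᵀ

Let N = A − (2)·I. We want v_2 with N^2 v_2 = 0 but N^1 v_2 ≠ 0; then v_{j-1} := N · v_j for j = 2, …, 2.

Pick v_2 = (1, 0, 0)ᵀ.
Then v_1 = N · v_2 = (1, 0, 1)ᵀ.

Sanity check: (A − (2)·I) v_1 = (0, 0, 0)ᵀ = 0. ✓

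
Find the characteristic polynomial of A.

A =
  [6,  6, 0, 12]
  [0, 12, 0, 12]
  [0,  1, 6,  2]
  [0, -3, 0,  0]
x^4 - 24*x^3 + 216*x^2 - 864*x + 1296

Expanding det(x·I − A) (e.g. by cofactor expansion or by noting that A is similar to its Jordan form J, which has the same characteristic polynomial as A) gives
  χ_A(x) = x^4 - 24*x^3 + 216*x^2 - 864*x + 1296
which factors as (x - 6)^4. The eigenvalues (with algebraic multiplicities) are λ = 6 with multiplicity 4.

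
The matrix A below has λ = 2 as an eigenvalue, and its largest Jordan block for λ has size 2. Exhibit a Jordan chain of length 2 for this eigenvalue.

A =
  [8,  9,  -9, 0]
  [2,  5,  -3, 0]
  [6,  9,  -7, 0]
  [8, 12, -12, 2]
A Jordan chain for λ = 2 of length 2:
v_1 = (6, 2, 6, 8)ᵀ
v_2 = (1, 0, 0, 0)ᵀ

Let N = A − (2)·I. We want v_2 with N^2 v_2 = 0 but N^1 v_2 ≠ 0; then v_{j-1} := N · v_j for j = 2, …, 2.

Pick v_2 = (1, 0, 0, 0)ᵀ.
Then v_1 = N · v_2 = (6, 2, 6, 8)ᵀ.

Sanity check: (A − (2)·I) v_1 = (0, 0, 0, 0)ᵀ = 0. ✓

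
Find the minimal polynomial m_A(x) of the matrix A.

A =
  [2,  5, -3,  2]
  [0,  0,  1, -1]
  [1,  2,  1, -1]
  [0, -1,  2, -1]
x^4 - 2*x^3 + x^2

The characteristic polynomial is χ_A(x) = x^2*(x - 1)^2, so the eigenvalues are known. The minimal polynomial is
  m_A(x) = Π_λ (x − λ)^{k_λ}
where k_λ is the size of the *largest* Jordan block for λ (equivalently, the smallest k with (A − λI)^k v = 0 for every generalised eigenvector v of λ).

  λ = 0: largest Jordan block has size 2, contributing (x − 0)^2
  λ = 1: largest Jordan block has size 2, contributing (x − 1)^2

So m_A(x) = x^2*(x - 1)^2 = x^4 - 2*x^3 + x^2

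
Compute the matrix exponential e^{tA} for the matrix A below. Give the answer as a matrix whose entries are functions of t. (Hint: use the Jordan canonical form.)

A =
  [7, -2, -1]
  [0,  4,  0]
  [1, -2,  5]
e^{tA} =
  [t*exp(6*t) + exp(6*t), -exp(6*t) + exp(4*t), -t*exp(6*t)]
  [0, exp(4*t), 0]
  [t*exp(6*t), -exp(6*t) + exp(4*t), -t*exp(6*t) + exp(6*t)]

Strategy: write A = P · J · P⁻¹ where J is a Jordan canonical form, so e^{tA} = P · e^{tJ} · P⁻¹, and e^{tJ} can be computed block-by-block.

A has Jordan form
J =
  [4, 0, 0]
  [0, 6, 1]
  [0, 0, 6]
(up to reordering of blocks).

Per-block formulas:
  For a 2×2 Jordan block J_2(6): exp(t · J_2(6)) = e^(6t)·(I + t·N), where N is the 2×2 nilpotent shift.
  For a 1×1 block at λ = 4: exp(t · [4]) = [e^(4t)].

After assembling e^{tJ} and conjugating by P, we get:

e^{tA} =
  [t*exp(6*t) + exp(6*t), -exp(6*t) + exp(4*t), -t*exp(6*t)]
  [0, exp(4*t), 0]
  [t*exp(6*t), -exp(6*t) + exp(4*t), -t*exp(6*t) + exp(6*t)]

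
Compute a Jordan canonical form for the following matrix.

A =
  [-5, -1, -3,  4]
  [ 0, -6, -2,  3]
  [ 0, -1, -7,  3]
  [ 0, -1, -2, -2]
J_2(-5) ⊕ J_2(-5)

The characteristic polynomial is
  det(x·I − A) = x^4 + 20*x^3 + 150*x^2 + 500*x + 625 = (x + 5)^4

Eigenvalues and multiplicities (the geometric multiplicity of λ is n − rank(A − λI), which equals the number of Jordan blocks for λ):
  λ = -5: algebraic multiplicity = 4, geometric multiplicity = 2

Determining the block sizes for each eigenvalue:
  λ = -5: with am = 4 and gm = 2, the partition is not yet determined (e.g. several partitions of 4 into 2 parts exist). Let N = A − (-5)·I. Computing rank(N^1) = 2, rank(N^2) = 0; the number of blocks of size ≥ j is rank(N^{j−1}) − rank(N^j), giving [2, 2]. So we have 2 block(s) of size 2 → block sizes [2, 2]

Assembling the blocks gives a Jordan form
J =
  [-5,  1,  0,  0]
  [ 0, -5,  0,  0]
  [ 0,  0, -5,  1]
  [ 0,  0,  0, -5]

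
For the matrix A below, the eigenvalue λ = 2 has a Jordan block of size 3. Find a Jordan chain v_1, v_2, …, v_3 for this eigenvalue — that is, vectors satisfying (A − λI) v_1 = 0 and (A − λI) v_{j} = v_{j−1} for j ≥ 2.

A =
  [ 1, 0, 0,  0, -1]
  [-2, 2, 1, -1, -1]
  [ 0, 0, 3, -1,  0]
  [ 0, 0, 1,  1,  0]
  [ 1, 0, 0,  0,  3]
A Jordan chain for λ = 2 of length 3:
v_1 = (0, 1, 0, 0, 0)ᵀ
v_2 = (-1, -2, 0, 0, 1)ᵀ
v_3 = (1, 0, 0, 0, 0)ᵀ

Let N = A − (2)·I. We want v_3 with N^3 v_3 = 0 but N^2 v_3 ≠ 0; then v_{j-1} := N · v_j for j = 3, …, 2.

Pick v_3 = (1, 0, 0, 0, 0)ᵀ.
Then v_2 = N · v_3 = (-1, -2, 0, 0, 1)ᵀ.
Then v_1 = N · v_2 = (0, 1, 0, 0, 0)ᵀ.

Sanity check: (A − (2)·I) v_1 = (0, 0, 0, 0, 0)ᵀ = 0. ✓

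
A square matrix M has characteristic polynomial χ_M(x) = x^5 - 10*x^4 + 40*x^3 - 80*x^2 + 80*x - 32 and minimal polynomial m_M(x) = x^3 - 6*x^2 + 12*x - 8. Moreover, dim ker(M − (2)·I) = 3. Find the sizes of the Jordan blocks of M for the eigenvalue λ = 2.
Block sizes for λ = 2: [3, 1, 1]

Step 1 — from the characteristic polynomial, algebraic multiplicity of λ = 2 is 5. From dim ker(M − (2)·I) = 3, there are exactly 3 Jordan blocks for λ = 2.
Step 2 — from the minimal polynomial, the factor (x − 2)^3 tells us the largest block for λ = 2 has size 3.
Step 3 — with total size 5, 3 blocks, and largest block 3, the block sizes (in nonincreasing order) are [3, 1, 1].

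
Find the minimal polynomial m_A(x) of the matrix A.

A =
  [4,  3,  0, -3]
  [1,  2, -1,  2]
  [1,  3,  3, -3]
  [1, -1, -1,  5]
x^2 - 7*x + 12

The characteristic polynomial is χ_A(x) = (x - 4)^2*(x - 3)^2, so the eigenvalues are known. The minimal polynomial is
  m_A(x) = Π_λ (x − λ)^{k_λ}
where k_λ is the size of the *largest* Jordan block for λ (equivalently, the smallest k with (A − λI)^k v = 0 for every generalised eigenvector v of λ).

  λ = 3: largest Jordan block has size 1, contributing (x − 3)
  λ = 4: largest Jordan block has size 1, contributing (x − 4)

So m_A(x) = (x - 4)*(x - 3) = x^2 - 7*x + 12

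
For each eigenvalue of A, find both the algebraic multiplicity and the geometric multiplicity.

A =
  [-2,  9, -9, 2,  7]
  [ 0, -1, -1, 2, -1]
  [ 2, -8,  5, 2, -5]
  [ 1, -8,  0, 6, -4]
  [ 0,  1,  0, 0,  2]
λ = 2: alg = 5, geom = 2

Step 1 — factor the characteristic polynomial to read off the algebraic multiplicities:
  χ_A(x) = (x - 2)^5

Step 2 — compute geometric multiplicities via the rank-nullity identity g(λ) = n − rank(A − λI):
  rank(A − (2)·I) = 3, so dim ker(A − (2)·I) = n − 3 = 2

Summary:
  λ = 2: algebraic multiplicity = 5, geometric multiplicity = 2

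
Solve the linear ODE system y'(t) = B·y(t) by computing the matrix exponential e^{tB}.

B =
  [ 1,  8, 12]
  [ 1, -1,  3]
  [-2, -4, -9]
e^{tB} =
  [4*t*exp(-3*t) + exp(-3*t), 8*t*exp(-3*t), 12*t*exp(-3*t)]
  [t*exp(-3*t), 2*t*exp(-3*t) + exp(-3*t), 3*t*exp(-3*t)]
  [-2*t*exp(-3*t), -4*t*exp(-3*t), -6*t*exp(-3*t) + exp(-3*t)]

Strategy: write B = P · J · P⁻¹ where J is a Jordan canonical form, so e^{tB} = P · e^{tJ} · P⁻¹, and e^{tJ} can be computed block-by-block.

B has Jordan form
J =
  [-3,  1,  0]
  [ 0, -3,  0]
  [ 0,  0, -3]
(up to reordering of blocks).

Per-block formulas:
  For a 2×2 Jordan block J_2(-3): exp(t · J_2(-3)) = e^(-3t)·(I + t·N), where N is the 2×2 nilpotent shift.
  For a 1×1 block at λ = -3: exp(t · [-3]) = [e^(-3t)].

After assembling e^{tJ} and conjugating by P, we get:

e^{tB} =
  [4*t*exp(-3*t) + exp(-3*t), 8*t*exp(-3*t), 12*t*exp(-3*t)]
  [t*exp(-3*t), 2*t*exp(-3*t) + exp(-3*t), 3*t*exp(-3*t)]
  [-2*t*exp(-3*t), -4*t*exp(-3*t), -6*t*exp(-3*t) + exp(-3*t)]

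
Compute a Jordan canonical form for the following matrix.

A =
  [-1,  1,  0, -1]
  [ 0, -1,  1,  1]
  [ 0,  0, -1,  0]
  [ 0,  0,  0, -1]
J_3(-1) ⊕ J_1(-1)

The characteristic polynomial is
  det(x·I − A) = x^4 + 4*x^3 + 6*x^2 + 4*x + 1 = (x + 1)^4

Eigenvalues and multiplicities (the geometric multiplicity of λ is n − rank(A − λI), which equals the number of Jordan blocks for λ):
  λ = -1: algebraic multiplicity = 4, geometric multiplicity = 2

Determining the block sizes for each eigenvalue:
  λ = -1: with am = 4 and gm = 2, the partition is not yet determined (e.g. several partitions of 4 into 2 parts exist). Let N = A − (-1)·I. Computing rank(N^1) = 2, rank(N^2) = 1, rank(N^3) = 0; the number of blocks of size ≥ j is rank(N^{j−1}) − rank(N^j), giving [2, 1, 1]. So we have 1 block(s) of size 3, 1 block(s) of size 1 → block sizes [3, 1]

Assembling the blocks gives a Jordan form
J =
  [-1,  1,  0,  0]
  [ 0, -1,  1,  0]
  [ 0,  0, -1,  0]
  [ 0,  0,  0, -1]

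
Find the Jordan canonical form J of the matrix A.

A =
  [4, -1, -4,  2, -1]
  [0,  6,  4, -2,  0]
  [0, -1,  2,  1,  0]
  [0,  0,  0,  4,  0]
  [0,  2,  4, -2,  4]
J_2(4) ⊕ J_2(4) ⊕ J_1(4)

The characteristic polynomial is
  det(x·I − A) = x^5 - 20*x^4 + 160*x^3 - 640*x^2 + 1280*x - 1024 = (x - 4)^5

Eigenvalues and multiplicities (the geometric multiplicity of λ is n − rank(A − λI), which equals the number of Jordan blocks for λ):
  λ = 4: algebraic multiplicity = 5, geometric multiplicity = 3

Determining the block sizes for each eigenvalue:
  λ = 4: with am = 5 and gm = 3, the partition is not yet determined (e.g. several partitions of 5 into 3 parts exist). Let N = A − (4)·I. Computing rank(N^1) = 2, rank(N^2) = 0; the number of blocks of size ≥ j is rank(N^{j−1}) − rank(N^j), giving [3, 2]. So we have 2 block(s) of size 2, 1 block(s) of size 1 → block sizes [2, 2, 1]

Assembling the blocks gives a Jordan form
J =
  [4, 1, 0, 0, 0]
  [0, 4, 0, 0, 0]
  [0, 0, 4, 1, 0]
  [0, 0, 0, 4, 0]
  [0, 0, 0, 0, 4]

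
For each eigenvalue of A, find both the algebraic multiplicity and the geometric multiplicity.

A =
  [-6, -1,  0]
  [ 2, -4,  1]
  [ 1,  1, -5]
λ = -5: alg = 3, geom = 1

Step 1 — factor the characteristic polynomial to read off the algebraic multiplicities:
  χ_A(x) = (x + 5)^3

Step 2 — compute geometric multiplicities via the rank-nullity identity g(λ) = n − rank(A − λI):
  rank(A − (-5)·I) = 2, so dim ker(A − (-5)·I) = n − 2 = 1

Summary:
  λ = -5: algebraic multiplicity = 3, geometric multiplicity = 1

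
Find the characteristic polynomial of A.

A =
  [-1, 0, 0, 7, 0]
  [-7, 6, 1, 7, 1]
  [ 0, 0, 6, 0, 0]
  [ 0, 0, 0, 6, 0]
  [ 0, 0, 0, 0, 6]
x^5 - 23*x^4 + 192*x^3 - 648*x^2 + 432*x + 1296

Expanding det(x·I − A) (e.g. by cofactor expansion or by noting that A is similar to its Jordan form J, which has the same characteristic polynomial as A) gives
  χ_A(x) = x^5 - 23*x^4 + 192*x^3 - 648*x^2 + 432*x + 1296
which factors as (x - 6)^4*(x + 1). The eigenvalues (with algebraic multiplicities) are λ = -1 with multiplicity 1, λ = 6 with multiplicity 4.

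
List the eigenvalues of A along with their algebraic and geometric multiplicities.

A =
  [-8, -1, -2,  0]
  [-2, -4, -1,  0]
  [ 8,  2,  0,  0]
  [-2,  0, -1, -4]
λ = -4: alg = 4, geom = 2

Step 1 — factor the characteristic polynomial to read off the algebraic multiplicities:
  χ_A(x) = (x + 4)^4

Step 2 — compute geometric multiplicities via the rank-nullity identity g(λ) = n − rank(A − λI):
  rank(A − (-4)·I) = 2, so dim ker(A − (-4)·I) = n − 2 = 2

Summary:
  λ = -4: algebraic multiplicity = 4, geometric multiplicity = 2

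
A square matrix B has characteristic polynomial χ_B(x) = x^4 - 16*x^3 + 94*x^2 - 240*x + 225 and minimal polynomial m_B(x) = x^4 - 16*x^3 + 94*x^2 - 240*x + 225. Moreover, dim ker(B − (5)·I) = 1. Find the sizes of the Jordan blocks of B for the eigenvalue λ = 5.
Block sizes for λ = 5: [2]

Step 1 — from the characteristic polynomial, algebraic multiplicity of λ = 5 is 2. From dim ker(B − (5)·I) = 1, there are exactly 1 Jordan blocks for λ = 5.
Step 2 — from the minimal polynomial, the factor (x − 5)^2 tells us the largest block for λ = 5 has size 2.
Step 3 — with total size 2, 1 blocks, and largest block 2, the block sizes (in nonincreasing order) are [2].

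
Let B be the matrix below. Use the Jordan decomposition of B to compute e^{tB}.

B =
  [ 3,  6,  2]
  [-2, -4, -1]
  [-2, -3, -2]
e^{tB} =
  [4*t*exp(-t) + exp(-t), 6*t*exp(-t), 2*t*exp(-t)]
  [-2*t*exp(-t), -3*t*exp(-t) + exp(-t), -t*exp(-t)]
  [-2*t*exp(-t), -3*t*exp(-t), -t*exp(-t) + exp(-t)]

Strategy: write B = P · J · P⁻¹ where J is a Jordan canonical form, so e^{tB} = P · e^{tJ} · P⁻¹, and e^{tJ} can be computed block-by-block.

B has Jordan form
J =
  [-1,  1,  0]
  [ 0, -1,  0]
  [ 0,  0, -1]
(up to reordering of blocks).

Per-block formulas:
  For a 1×1 block at λ = -1: exp(t · [-1]) = [e^(-1t)].
  For a 2×2 Jordan block J_2(-1): exp(t · J_2(-1)) = e^(-1t)·(I + t·N), where N is the 2×2 nilpotent shift.

After assembling e^{tJ} and conjugating by P, we get:

e^{tB} =
  [4*t*exp(-t) + exp(-t), 6*t*exp(-t), 2*t*exp(-t)]
  [-2*t*exp(-t), -3*t*exp(-t) + exp(-t), -t*exp(-t)]
  [-2*t*exp(-t), -3*t*exp(-t), -t*exp(-t) + exp(-t)]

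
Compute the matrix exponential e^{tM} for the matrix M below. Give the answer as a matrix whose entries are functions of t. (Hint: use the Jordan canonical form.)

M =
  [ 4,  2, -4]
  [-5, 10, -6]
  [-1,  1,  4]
e^{tM} =
  [-t^2*exp(6*t) - 2*t*exp(6*t) + exp(6*t), 2*t*exp(6*t), 2*t^2*exp(6*t) - 4*t*exp(6*t)]
  [-2*t^2*exp(6*t) - 5*t*exp(6*t), 4*t*exp(6*t) + exp(6*t), 4*t^2*exp(6*t) - 6*t*exp(6*t)]
  [-t^2*exp(6*t)/2 - t*exp(6*t), t*exp(6*t), t^2*exp(6*t) - 2*t*exp(6*t) + exp(6*t)]

Strategy: write M = P · J · P⁻¹ where J is a Jordan canonical form, so e^{tM} = P · e^{tJ} · P⁻¹, and e^{tJ} can be computed block-by-block.

M has Jordan form
J =
  [6, 1, 0]
  [0, 6, 1]
  [0, 0, 6]
(up to reordering of blocks).

Per-block formulas:
  For a 3×3 Jordan block J_3(6): exp(t · J_3(6)) = e^(6t)·(I + t·N + (t^2/2)·N^2), where N is the 3×3 nilpotent shift.

After assembling e^{tJ} and conjugating by P, we get:

e^{tM} =
  [-t^2*exp(6*t) - 2*t*exp(6*t) + exp(6*t), 2*t*exp(6*t), 2*t^2*exp(6*t) - 4*t*exp(6*t)]
  [-2*t^2*exp(6*t) - 5*t*exp(6*t), 4*t*exp(6*t) + exp(6*t), 4*t^2*exp(6*t) - 6*t*exp(6*t)]
  [-t^2*exp(6*t)/2 - t*exp(6*t), t*exp(6*t), t^2*exp(6*t) - 2*t*exp(6*t) + exp(6*t)]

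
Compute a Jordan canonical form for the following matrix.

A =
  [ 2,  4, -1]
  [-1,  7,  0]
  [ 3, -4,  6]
J_3(5)

The characteristic polynomial is
  det(x·I − A) = x^3 - 15*x^2 + 75*x - 125 = (x - 5)^3

Eigenvalues and multiplicities (the geometric multiplicity of λ is n − rank(A − λI), which equals the number of Jordan blocks for λ):
  λ = 5: algebraic multiplicity = 3, geometric multiplicity = 1

Determining the block sizes for each eigenvalue:
  λ = 5: one block (gm = 1), so the single block has size am = 3 → block sizes [3]

Assembling the blocks gives a Jordan form
J =
  [5, 1, 0]
  [0, 5, 1]
  [0, 0, 5]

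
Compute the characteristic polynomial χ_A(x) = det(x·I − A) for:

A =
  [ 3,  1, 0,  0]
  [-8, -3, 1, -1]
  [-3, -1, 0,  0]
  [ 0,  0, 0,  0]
x^4

Expanding det(x·I − A) (e.g. by cofactor expansion or by noting that A is similar to its Jordan form J, which has the same characteristic polynomial as A) gives
  χ_A(x) = x^4
which factors as x^4. The eigenvalues (with algebraic multiplicities) are λ = 0 with multiplicity 4.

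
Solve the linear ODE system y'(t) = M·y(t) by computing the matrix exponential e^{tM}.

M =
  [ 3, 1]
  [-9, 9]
e^{tM} =
  [-3*t*exp(6*t) + exp(6*t), t*exp(6*t)]
  [-9*t*exp(6*t), 3*t*exp(6*t) + exp(6*t)]

Strategy: write M = P · J · P⁻¹ where J is a Jordan canonical form, so e^{tM} = P · e^{tJ} · P⁻¹, and e^{tJ} can be computed block-by-block.

M has Jordan form
J =
  [6, 1]
  [0, 6]
(up to reordering of blocks).

Per-block formulas:
  For a 2×2 Jordan block J_2(6): exp(t · J_2(6)) = e^(6t)·(I + t·N), where N is the 2×2 nilpotent shift.

After assembling e^{tJ} and conjugating by P, we get:

e^{tM} =
  [-3*t*exp(6*t) + exp(6*t), t*exp(6*t)]
  [-9*t*exp(6*t), 3*t*exp(6*t) + exp(6*t)]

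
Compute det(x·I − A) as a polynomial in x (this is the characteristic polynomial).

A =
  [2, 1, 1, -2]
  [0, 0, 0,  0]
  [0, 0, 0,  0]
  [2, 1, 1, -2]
x^4

Expanding det(x·I − A) (e.g. by cofactor expansion or by noting that A is similar to its Jordan form J, which has the same characteristic polynomial as A) gives
  χ_A(x) = x^4
which factors as x^4. The eigenvalues (with algebraic multiplicities) are λ = 0 with multiplicity 4.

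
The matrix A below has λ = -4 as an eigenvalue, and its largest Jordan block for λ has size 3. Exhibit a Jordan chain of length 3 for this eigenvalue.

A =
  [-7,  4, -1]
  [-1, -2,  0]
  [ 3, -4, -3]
A Jordan chain for λ = -4 of length 3:
v_1 = (2, 1, -2)ᵀ
v_2 = (-3, -1, 3)ᵀ
v_3 = (1, 0, 0)ᵀ

Let N = A − (-4)·I. We want v_3 with N^3 v_3 = 0 but N^2 v_3 ≠ 0; then v_{j-1} := N · v_j for j = 3, …, 2.

Pick v_3 = (1, 0, 0)ᵀ.
Then v_2 = N · v_3 = (-3, -1, 3)ᵀ.
Then v_1 = N · v_2 = (2, 1, -2)ᵀ.

Sanity check: (A − (-4)·I) v_1 = (0, 0, 0)ᵀ = 0. ✓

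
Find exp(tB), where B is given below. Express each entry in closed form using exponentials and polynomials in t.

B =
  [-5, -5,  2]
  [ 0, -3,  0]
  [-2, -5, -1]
e^{tB} =
  [-2*t*exp(-3*t) + exp(-3*t), -5*t*exp(-3*t), 2*t*exp(-3*t)]
  [0, exp(-3*t), 0]
  [-2*t*exp(-3*t), -5*t*exp(-3*t), 2*t*exp(-3*t) + exp(-3*t)]

Strategy: write B = P · J · P⁻¹ where J is a Jordan canonical form, so e^{tB} = P · e^{tJ} · P⁻¹, and e^{tJ} can be computed block-by-block.

B has Jordan form
J =
  [-3,  1,  0]
  [ 0, -3,  0]
  [ 0,  0, -3]
(up to reordering of blocks).

Per-block formulas:
  For a 2×2 Jordan block J_2(-3): exp(t · J_2(-3)) = e^(-3t)·(I + t·N), where N is the 2×2 nilpotent shift.
  For a 1×1 block at λ = -3: exp(t · [-3]) = [e^(-3t)].

After assembling e^{tJ} and conjugating by P, we get:

e^{tB} =
  [-2*t*exp(-3*t) + exp(-3*t), -5*t*exp(-3*t), 2*t*exp(-3*t)]
  [0, exp(-3*t), 0]
  [-2*t*exp(-3*t), -5*t*exp(-3*t), 2*t*exp(-3*t) + exp(-3*t)]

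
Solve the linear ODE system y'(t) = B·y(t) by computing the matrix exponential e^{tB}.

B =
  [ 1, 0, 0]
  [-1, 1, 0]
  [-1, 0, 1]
e^{tB} =
  [exp(t), 0, 0]
  [-t*exp(t), exp(t), 0]
  [-t*exp(t), 0, exp(t)]

Strategy: write B = P · J · P⁻¹ where J is a Jordan canonical form, so e^{tB} = P · e^{tJ} · P⁻¹, and e^{tJ} can be computed block-by-block.

B has Jordan form
J =
  [1, 1, 0]
  [0, 1, 0]
  [0, 0, 1]
(up to reordering of blocks).

Per-block formulas:
  For a 1×1 block at λ = 1: exp(t · [1]) = [e^(1t)].
  For a 2×2 Jordan block J_2(1): exp(t · J_2(1)) = e^(1t)·(I + t·N), where N is the 2×2 nilpotent shift.

After assembling e^{tJ} and conjugating by P, we get:

e^{tB} =
  [exp(t), 0, 0]
  [-t*exp(t), exp(t), 0]
  [-t*exp(t), 0, exp(t)]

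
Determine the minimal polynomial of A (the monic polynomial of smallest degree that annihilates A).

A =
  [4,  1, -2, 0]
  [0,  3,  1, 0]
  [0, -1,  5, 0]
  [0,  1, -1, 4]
x^3 - 12*x^2 + 48*x - 64

The characteristic polynomial is χ_A(x) = (x - 4)^4, so the eigenvalues are known. The minimal polynomial is
  m_A(x) = Π_λ (x − λ)^{k_λ}
where k_λ is the size of the *largest* Jordan block for λ (equivalently, the smallest k with (A − λI)^k v = 0 for every generalised eigenvector v of λ).

  λ = 4: largest Jordan block has size 3, contributing (x − 4)^3

So m_A(x) = (x - 4)^3 = x^3 - 12*x^2 + 48*x - 64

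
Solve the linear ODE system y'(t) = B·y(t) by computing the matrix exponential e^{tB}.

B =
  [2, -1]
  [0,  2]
e^{tB} =
  [exp(2*t), -t*exp(2*t)]
  [0, exp(2*t)]

Strategy: write B = P · J · P⁻¹ where J is a Jordan canonical form, so e^{tB} = P · e^{tJ} · P⁻¹, and e^{tJ} can be computed block-by-block.

B has Jordan form
J =
  [2, 1]
  [0, 2]
(up to reordering of blocks).

Per-block formulas:
  For a 2×2 Jordan block J_2(2): exp(t · J_2(2)) = e^(2t)·(I + t·N), where N is the 2×2 nilpotent shift.

After assembling e^{tJ} and conjugating by P, we get:

e^{tB} =
  [exp(2*t), -t*exp(2*t)]
  [0, exp(2*t)]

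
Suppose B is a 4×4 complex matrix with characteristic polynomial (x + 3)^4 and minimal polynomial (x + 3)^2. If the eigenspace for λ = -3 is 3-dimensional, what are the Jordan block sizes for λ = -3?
Block sizes for λ = -3: [2, 1, 1]

Step 1 — from the characteristic polynomial, algebraic multiplicity of λ = -3 is 4. From dim ker(B − (-3)·I) = 3, there are exactly 3 Jordan blocks for λ = -3.
Step 2 — from the minimal polynomial, the factor (x + 3)^2 tells us the largest block for λ = -3 has size 2.
Step 3 — with total size 4, 3 blocks, and largest block 2, the block sizes (in nonincreasing order) are [2, 1, 1].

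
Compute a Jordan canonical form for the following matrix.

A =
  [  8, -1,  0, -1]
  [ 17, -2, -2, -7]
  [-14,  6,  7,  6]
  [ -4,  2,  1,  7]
J_3(5) ⊕ J_1(5)

The characteristic polynomial is
  det(x·I − A) = x^4 - 20*x^3 + 150*x^2 - 500*x + 625 = (x - 5)^4

Eigenvalues and multiplicities (the geometric multiplicity of λ is n − rank(A − λI), which equals the number of Jordan blocks for λ):
  λ = 5: algebraic multiplicity = 4, geometric multiplicity = 2

Determining the block sizes for each eigenvalue:
  λ = 5: with am = 4 and gm = 2, the partition is not yet determined (e.g. several partitions of 4 into 2 parts exist). Let N = A − (5)·I. Computing rank(N^1) = 2, rank(N^2) = 1, rank(N^3) = 0; the number of blocks of size ≥ j is rank(N^{j−1}) − rank(N^j), giving [2, 1, 1]. So we have 1 block(s) of size 3, 1 block(s) of size 1 → block sizes [3, 1]

Assembling the blocks gives a Jordan form
J =
  [5, 1, 0, 0]
  [0, 5, 1, 0]
  [0, 0, 5, 0]
  [0, 0, 0, 5]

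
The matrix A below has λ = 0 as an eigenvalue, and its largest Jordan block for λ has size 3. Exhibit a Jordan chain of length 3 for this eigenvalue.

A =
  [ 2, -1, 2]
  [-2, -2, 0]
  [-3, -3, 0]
A Jordan chain for λ = 0 of length 3:
v_1 = (-6, 6, 9)ᵀ
v_2 = (-1, -2, -3)ᵀ
v_3 = (0, 1, 0)ᵀ

Let N = A − (0)·I. We want v_3 with N^3 v_3 = 0 but N^2 v_3 ≠ 0; then v_{j-1} := N · v_j for j = 3, …, 2.

Pick v_3 = (0, 1, 0)ᵀ.
Then v_2 = N · v_3 = (-1, -2, -3)ᵀ.
Then v_1 = N · v_2 = (-6, 6, 9)ᵀ.

Sanity check: (A − (0)·I) v_1 = (0, 0, 0)ᵀ = 0. ✓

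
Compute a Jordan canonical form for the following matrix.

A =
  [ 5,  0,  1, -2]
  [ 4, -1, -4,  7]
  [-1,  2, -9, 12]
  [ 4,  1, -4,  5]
J_2(-2) ⊕ J_2(2)

The characteristic polynomial is
  det(x·I − A) = x^4 - 8*x^2 + 16 = (x - 2)^2*(x + 2)^2

Eigenvalues and multiplicities (the geometric multiplicity of λ is n − rank(A − λI), which equals the number of Jordan blocks for λ):
  λ = -2: algebraic multiplicity = 2, geometric multiplicity = 1
  λ = 2: algebraic multiplicity = 2, geometric multiplicity = 1

Determining the block sizes for each eigenvalue:
  λ = -2: one block (gm = 1), so the single block has size am = 2 → block sizes [2]
  λ = 2: one block (gm = 1), so the single block has size am = 2 → block sizes [2]

Assembling the blocks gives a Jordan form
J =
  [-2,  1, 0, 0]
  [ 0, -2, 0, 0]
  [ 0,  0, 2, 1]
  [ 0,  0, 0, 2]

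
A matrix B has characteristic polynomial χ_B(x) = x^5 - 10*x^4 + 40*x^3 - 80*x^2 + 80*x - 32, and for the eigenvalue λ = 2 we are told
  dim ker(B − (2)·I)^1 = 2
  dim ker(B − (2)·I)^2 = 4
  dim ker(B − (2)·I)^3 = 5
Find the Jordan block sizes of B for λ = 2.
Block sizes for λ = 2: [3, 2]

From the dimensions of kernels of powers, the number of Jordan blocks of size at least j is d_j − d_{j−1} where d_j = dim ker(N^j) (with d_0 = 0). Computing the differences gives [2, 2, 1].
The number of blocks of size exactly k is (#blocks of size ≥ k) − (#blocks of size ≥ k + 1), so the partition is: 1 block(s) of size 2, 1 block(s) of size 3.
In nonincreasing order the block sizes are [3, 2].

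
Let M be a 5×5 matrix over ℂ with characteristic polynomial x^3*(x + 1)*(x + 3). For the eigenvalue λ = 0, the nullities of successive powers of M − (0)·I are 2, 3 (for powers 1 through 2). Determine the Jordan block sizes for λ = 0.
Block sizes for λ = 0: [2, 1]

From the dimensions of kernels of powers, the number of Jordan blocks of size at least j is d_j − d_{j−1} where d_j = dim ker(N^j) (with d_0 = 0). Computing the differences gives [2, 1].
The number of blocks of size exactly k is (#blocks of size ≥ k) − (#blocks of size ≥ k + 1), so the partition is: 1 block(s) of size 1, 1 block(s) of size 2.
In nonincreasing order the block sizes are [2, 1].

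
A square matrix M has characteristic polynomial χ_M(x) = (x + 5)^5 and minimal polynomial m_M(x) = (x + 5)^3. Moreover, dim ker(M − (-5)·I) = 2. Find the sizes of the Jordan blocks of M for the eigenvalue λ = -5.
Block sizes for λ = -5: [3, 2]

Step 1 — from the characteristic polynomial, algebraic multiplicity of λ = -5 is 5. From dim ker(M − (-5)·I) = 2, there are exactly 2 Jordan blocks for λ = -5.
Step 2 — from the minimal polynomial, the factor (x + 5)^3 tells us the largest block for λ = -5 has size 3.
Step 3 — with total size 5, 2 blocks, and largest block 3, the block sizes (in nonincreasing order) are [3, 2].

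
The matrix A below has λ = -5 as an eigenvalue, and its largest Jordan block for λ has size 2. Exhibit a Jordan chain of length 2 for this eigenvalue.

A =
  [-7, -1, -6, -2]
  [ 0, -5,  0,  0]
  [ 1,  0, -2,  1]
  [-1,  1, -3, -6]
A Jordan chain for λ = -5 of length 2:
v_1 = (-2, 0, 1, -1)ᵀ
v_2 = (1, 0, 0, 0)ᵀ

Let N = A − (-5)·I. We want v_2 with N^2 v_2 = 0 but N^1 v_2 ≠ 0; then v_{j-1} := N · v_j for j = 2, …, 2.

Pick v_2 = (1, 0, 0, 0)ᵀ.
Then v_1 = N · v_2 = (-2, 0, 1, -1)ᵀ.

Sanity check: (A − (-5)·I) v_1 = (0, 0, 0, 0)ᵀ = 0. ✓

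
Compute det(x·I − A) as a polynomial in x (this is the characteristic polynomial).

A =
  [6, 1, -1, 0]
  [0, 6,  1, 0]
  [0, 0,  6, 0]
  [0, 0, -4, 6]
x^4 - 24*x^3 + 216*x^2 - 864*x + 1296

Expanding det(x·I − A) (e.g. by cofactor expansion or by noting that A is similar to its Jordan form J, which has the same characteristic polynomial as A) gives
  χ_A(x) = x^4 - 24*x^3 + 216*x^2 - 864*x + 1296
which factors as (x - 6)^4. The eigenvalues (with algebraic multiplicities) are λ = 6 with multiplicity 4.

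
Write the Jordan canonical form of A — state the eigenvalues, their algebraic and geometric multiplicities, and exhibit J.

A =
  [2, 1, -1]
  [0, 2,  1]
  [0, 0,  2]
J_3(2)

The characteristic polynomial is
  det(x·I − A) = x^3 - 6*x^2 + 12*x - 8 = (x - 2)^3

Eigenvalues and multiplicities (the geometric multiplicity of λ is n − rank(A − λI), which equals the number of Jordan blocks for λ):
  λ = 2: algebraic multiplicity = 3, geometric multiplicity = 1

Determining the block sizes for each eigenvalue:
  λ = 2: one block (gm = 1), so the single block has size am = 3 → block sizes [3]

Assembling the blocks gives a Jordan form
J =
  [2, 1, 0]
  [0, 2, 1]
  [0, 0, 2]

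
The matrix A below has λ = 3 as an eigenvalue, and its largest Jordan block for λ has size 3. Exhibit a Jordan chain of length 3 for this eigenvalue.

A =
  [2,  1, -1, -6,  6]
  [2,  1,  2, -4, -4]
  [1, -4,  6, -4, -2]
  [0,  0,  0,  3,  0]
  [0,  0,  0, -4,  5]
A Jordan chain for λ = 3 of length 3:
v_1 = (2, -4, -6, 0, 0)ᵀ
v_2 = (-1, 2, 1, 0, 0)ᵀ
v_3 = (1, 0, 0, 0, 0)ᵀ

Let N = A − (3)·I. We want v_3 with N^3 v_3 = 0 but N^2 v_3 ≠ 0; then v_{j-1} := N · v_j for j = 3, …, 2.

Pick v_3 = (1, 0, 0, 0, 0)ᵀ.
Then v_2 = N · v_3 = (-1, 2, 1, 0, 0)ᵀ.
Then v_1 = N · v_2 = (2, -4, -6, 0, 0)ᵀ.

Sanity check: (A − (3)·I) v_1 = (0, 0, 0, 0, 0)ᵀ = 0. ✓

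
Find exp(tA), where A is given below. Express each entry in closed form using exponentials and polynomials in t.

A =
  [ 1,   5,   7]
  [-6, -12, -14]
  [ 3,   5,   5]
e^{tA} =
  [3*t*exp(-2*t) + exp(-2*t), 5*t*exp(-2*t), 7*t*exp(-2*t)]
  [-6*t*exp(-2*t), -10*t*exp(-2*t) + exp(-2*t), -14*t*exp(-2*t)]
  [3*t*exp(-2*t), 5*t*exp(-2*t), 7*t*exp(-2*t) + exp(-2*t)]

Strategy: write A = P · J · P⁻¹ where J is a Jordan canonical form, so e^{tA} = P · e^{tJ} · P⁻¹, and e^{tJ} can be computed block-by-block.

A has Jordan form
J =
  [-2,  1,  0]
  [ 0, -2,  0]
  [ 0,  0, -2]
(up to reordering of blocks).

Per-block formulas:
  For a 2×2 Jordan block J_2(-2): exp(t · J_2(-2)) = e^(-2t)·(I + t·N), where N is the 2×2 nilpotent shift.
  For a 1×1 block at λ = -2: exp(t · [-2]) = [e^(-2t)].

After assembling e^{tJ} and conjugating by P, we get:

e^{tA} =
  [3*t*exp(-2*t) + exp(-2*t), 5*t*exp(-2*t), 7*t*exp(-2*t)]
  [-6*t*exp(-2*t), -10*t*exp(-2*t) + exp(-2*t), -14*t*exp(-2*t)]
  [3*t*exp(-2*t), 5*t*exp(-2*t), 7*t*exp(-2*t) + exp(-2*t)]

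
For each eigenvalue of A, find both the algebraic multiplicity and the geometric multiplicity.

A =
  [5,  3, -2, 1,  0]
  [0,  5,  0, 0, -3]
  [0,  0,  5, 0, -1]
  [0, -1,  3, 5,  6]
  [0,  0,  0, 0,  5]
λ = 5: alg = 5, geom = 2

Step 1 — factor the characteristic polynomial to read off the algebraic multiplicities:
  χ_A(x) = (x - 5)^5

Step 2 — compute geometric multiplicities via the rank-nullity identity g(λ) = n − rank(A − λI):
  rank(A − (5)·I) = 3, so dim ker(A − (5)·I) = n − 3 = 2

Summary:
  λ = 5: algebraic multiplicity = 5, geometric multiplicity = 2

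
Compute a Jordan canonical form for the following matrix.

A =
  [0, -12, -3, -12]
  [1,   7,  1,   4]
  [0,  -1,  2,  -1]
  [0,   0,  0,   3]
J_3(3) ⊕ J_1(3)

The characteristic polynomial is
  det(x·I − A) = x^4 - 12*x^3 + 54*x^2 - 108*x + 81 = (x - 3)^4

Eigenvalues and multiplicities (the geometric multiplicity of λ is n − rank(A − λI), which equals the number of Jordan blocks for λ):
  λ = 3: algebraic multiplicity = 4, geometric multiplicity = 2

Determining the block sizes for each eigenvalue:
  λ = 3: with am = 4 and gm = 2, the partition is not yet determined (e.g. several partitions of 4 into 2 parts exist). Let N = A − (3)·I. Computing rank(N^1) = 2, rank(N^2) = 1, rank(N^3) = 0; the number of blocks of size ≥ j is rank(N^{j−1}) − rank(N^j), giving [2, 1, 1]. So we have 1 block(s) of size 3, 1 block(s) of size 1 → block sizes [3, 1]

Assembling the blocks gives a Jordan form
J =
  [3, 1, 0, 0]
  [0, 3, 1, 0]
  [0, 0, 3, 0]
  [0, 0, 0, 3]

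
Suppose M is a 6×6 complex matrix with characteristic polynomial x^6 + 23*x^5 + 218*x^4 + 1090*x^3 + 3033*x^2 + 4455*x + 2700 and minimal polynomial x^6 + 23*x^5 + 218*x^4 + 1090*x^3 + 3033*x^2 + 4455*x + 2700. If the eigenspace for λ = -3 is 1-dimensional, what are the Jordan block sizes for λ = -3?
Block sizes for λ = -3: [3]

Step 1 — from the characteristic polynomial, algebraic multiplicity of λ = -3 is 3. From dim ker(M − (-3)·I) = 1, there are exactly 1 Jordan blocks for λ = -3.
Step 2 — from the minimal polynomial, the factor (x + 3)^3 tells us the largest block for λ = -3 has size 3.
Step 3 — with total size 3, 1 blocks, and largest block 3, the block sizes (in nonincreasing order) are [3].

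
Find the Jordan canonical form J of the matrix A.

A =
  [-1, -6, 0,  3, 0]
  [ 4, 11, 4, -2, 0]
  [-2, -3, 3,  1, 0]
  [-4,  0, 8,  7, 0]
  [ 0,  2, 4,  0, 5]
J_2(5) ⊕ J_2(5) ⊕ J_1(5)

The characteristic polynomial is
  det(x·I − A) = x^5 - 25*x^4 + 250*x^3 - 1250*x^2 + 3125*x - 3125 = (x - 5)^5

Eigenvalues and multiplicities (the geometric multiplicity of λ is n − rank(A − λI), which equals the number of Jordan blocks for λ):
  λ = 5: algebraic multiplicity = 5, geometric multiplicity = 3

Determining the block sizes for each eigenvalue:
  λ = 5: with am = 5 and gm = 3, the partition is not yet determined (e.g. several partitions of 5 into 3 parts exist). Let N = A − (5)·I. Computing rank(N^1) = 2, rank(N^2) = 0; the number of blocks of size ≥ j is rank(N^{j−1}) − rank(N^j), giving [3, 2]. So we have 2 block(s) of size 2, 1 block(s) of size 1 → block sizes [2, 2, 1]

Assembling the blocks gives a Jordan form
J =
  [5, 1, 0, 0, 0]
  [0, 5, 0, 0, 0]
  [0, 0, 5, 1, 0]
  [0, 0, 0, 5, 0]
  [0, 0, 0, 0, 5]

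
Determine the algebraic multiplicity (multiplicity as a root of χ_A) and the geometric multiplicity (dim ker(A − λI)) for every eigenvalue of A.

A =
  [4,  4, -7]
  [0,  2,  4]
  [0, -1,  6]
λ = 4: alg = 3, geom = 1

Step 1 — factor the characteristic polynomial to read off the algebraic multiplicities:
  χ_A(x) = (x - 4)^3

Step 2 — compute geometric multiplicities via the rank-nullity identity g(λ) = n − rank(A − λI):
  rank(A − (4)·I) = 2, so dim ker(A − (4)·I) = n − 2 = 1

Summary:
  λ = 4: algebraic multiplicity = 3, geometric multiplicity = 1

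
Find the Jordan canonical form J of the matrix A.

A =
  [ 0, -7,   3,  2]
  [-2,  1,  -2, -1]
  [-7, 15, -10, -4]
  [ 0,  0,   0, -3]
J_3(-3) ⊕ J_1(-3)

The characteristic polynomial is
  det(x·I − A) = x^4 + 12*x^3 + 54*x^2 + 108*x + 81 = (x + 3)^4

Eigenvalues and multiplicities (the geometric multiplicity of λ is n − rank(A − λI), which equals the number of Jordan blocks for λ):
  λ = -3: algebraic multiplicity = 4, geometric multiplicity = 2

Determining the block sizes for each eigenvalue:
  λ = -3: with am = 4 and gm = 2, the partition is not yet determined (e.g. several partitions of 4 into 2 parts exist). Let N = A − (-3)·I. Computing rank(N^1) = 2, rank(N^2) = 1, rank(N^3) = 0; the number of blocks of size ≥ j is rank(N^{j−1}) − rank(N^j), giving [2, 1, 1]. So we have 1 block(s) of size 3, 1 block(s) of size 1 → block sizes [3, 1]

Assembling the blocks gives a Jordan form
J =
  [-3,  1,  0,  0]
  [ 0, -3,  1,  0]
  [ 0,  0, -3,  0]
  [ 0,  0,  0, -3]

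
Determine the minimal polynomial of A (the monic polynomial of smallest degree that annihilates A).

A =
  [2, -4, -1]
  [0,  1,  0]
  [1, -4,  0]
x^2 - 2*x + 1

The characteristic polynomial is χ_A(x) = (x - 1)^3, so the eigenvalues are known. The minimal polynomial is
  m_A(x) = Π_λ (x − λ)^{k_λ}
where k_λ is the size of the *largest* Jordan block for λ (equivalently, the smallest k with (A − λI)^k v = 0 for every generalised eigenvector v of λ).

  λ = 1: largest Jordan block has size 2, contributing (x − 1)^2

So m_A(x) = (x - 1)^2 = x^2 - 2*x + 1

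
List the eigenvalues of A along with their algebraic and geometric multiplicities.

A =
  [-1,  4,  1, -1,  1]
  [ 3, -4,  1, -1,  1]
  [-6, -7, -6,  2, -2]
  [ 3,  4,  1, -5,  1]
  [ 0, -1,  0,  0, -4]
λ = -4: alg = 5, geom = 3

Step 1 — factor the characteristic polynomial to read off the algebraic multiplicities:
  χ_A(x) = (x + 4)^5

Step 2 — compute geometric multiplicities via the rank-nullity identity g(λ) = n − rank(A − λI):
  rank(A − (-4)·I) = 2, so dim ker(A − (-4)·I) = n − 2 = 3

Summary:
  λ = -4: algebraic multiplicity = 5, geometric multiplicity = 3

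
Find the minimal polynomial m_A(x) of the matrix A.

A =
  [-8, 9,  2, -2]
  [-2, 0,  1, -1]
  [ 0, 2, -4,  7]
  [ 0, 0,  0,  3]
x^4 + 9*x^3 + 12*x^2 - 80*x - 192

The characteristic polynomial is χ_A(x) = (x - 3)*(x + 4)^3, so the eigenvalues are known. The minimal polynomial is
  m_A(x) = Π_λ (x − λ)^{k_λ}
where k_λ is the size of the *largest* Jordan block for λ (equivalently, the smallest k with (A − λI)^k v = 0 for every generalised eigenvector v of λ).

  λ = -4: largest Jordan block has size 3, contributing (x + 4)^3
  λ = 3: largest Jordan block has size 1, contributing (x − 3)

So m_A(x) = (x - 3)*(x + 4)^3 = x^4 + 9*x^3 + 12*x^2 - 80*x - 192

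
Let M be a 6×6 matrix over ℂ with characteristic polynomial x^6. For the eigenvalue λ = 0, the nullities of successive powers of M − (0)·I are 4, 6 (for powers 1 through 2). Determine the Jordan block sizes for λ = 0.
Block sizes for λ = 0: [2, 2, 1, 1]

From the dimensions of kernels of powers, the number of Jordan blocks of size at least j is d_j − d_{j−1} where d_j = dim ker(N^j) (with d_0 = 0). Computing the differences gives [4, 2].
The number of blocks of size exactly k is (#blocks of size ≥ k) − (#blocks of size ≥ k + 1), so the partition is: 2 block(s) of size 1, 2 block(s) of size 2.
In nonincreasing order the block sizes are [2, 2, 1, 1].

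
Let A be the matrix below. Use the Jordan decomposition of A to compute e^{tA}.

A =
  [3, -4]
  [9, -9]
e^{tA} =
  [6*t*exp(-3*t) + exp(-3*t), -4*t*exp(-3*t)]
  [9*t*exp(-3*t), -6*t*exp(-3*t) + exp(-3*t)]

Strategy: write A = P · J · P⁻¹ where J is a Jordan canonical form, so e^{tA} = P · e^{tJ} · P⁻¹, and e^{tJ} can be computed block-by-block.

A has Jordan form
J =
  [-3,  1]
  [ 0, -3]
(up to reordering of blocks).

Per-block formulas:
  For a 2×2 Jordan block J_2(-3): exp(t · J_2(-3)) = e^(-3t)·(I + t·N), where N is the 2×2 nilpotent shift.

After assembling e^{tJ} and conjugating by P, we get:

e^{tA} =
  [6*t*exp(-3*t) + exp(-3*t), -4*t*exp(-3*t)]
  [9*t*exp(-3*t), -6*t*exp(-3*t) + exp(-3*t)]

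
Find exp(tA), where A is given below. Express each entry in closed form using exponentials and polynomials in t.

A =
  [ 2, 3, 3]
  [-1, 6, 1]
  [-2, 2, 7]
e^{tA} =
  [-3*t*exp(5*t) + exp(5*t), 3*t*exp(5*t), 3*t*exp(5*t)]
  [-t*exp(5*t), t*exp(5*t) + exp(5*t), t*exp(5*t)]
  [-2*t*exp(5*t), 2*t*exp(5*t), 2*t*exp(5*t) + exp(5*t)]

Strategy: write A = P · J · P⁻¹ where J is a Jordan canonical form, so e^{tA} = P · e^{tJ} · P⁻¹, and e^{tJ} can be computed block-by-block.

A has Jordan form
J =
  [5, 1, 0]
  [0, 5, 0]
  [0, 0, 5]
(up to reordering of blocks).

Per-block formulas:
  For a 1×1 block at λ = 5: exp(t · [5]) = [e^(5t)].
  For a 2×2 Jordan block J_2(5): exp(t · J_2(5)) = e^(5t)·(I + t·N), where N is the 2×2 nilpotent shift.

After assembling e^{tJ} and conjugating by P, we get:

e^{tA} =
  [-3*t*exp(5*t) + exp(5*t), 3*t*exp(5*t), 3*t*exp(5*t)]
  [-t*exp(5*t), t*exp(5*t) + exp(5*t), t*exp(5*t)]
  [-2*t*exp(5*t), 2*t*exp(5*t), 2*t*exp(5*t) + exp(5*t)]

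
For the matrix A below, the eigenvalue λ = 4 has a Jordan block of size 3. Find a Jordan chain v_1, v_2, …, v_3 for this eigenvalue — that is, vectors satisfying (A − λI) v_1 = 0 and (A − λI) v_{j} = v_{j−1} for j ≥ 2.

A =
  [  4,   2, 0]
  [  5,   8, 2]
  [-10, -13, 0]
A Jordan chain for λ = 4 of length 3:
v_1 = (10, 0, -25)ᵀ
v_2 = (0, 5, -10)ᵀ
v_3 = (1, 0, 0)ᵀ

Let N = A − (4)·I. We want v_3 with N^3 v_3 = 0 but N^2 v_3 ≠ 0; then v_{j-1} := N · v_j for j = 3, …, 2.

Pick v_3 = (1, 0, 0)ᵀ.
Then v_2 = N · v_3 = (0, 5, -10)ᵀ.
Then v_1 = N · v_2 = (10, 0, -25)ᵀ.

Sanity check: (A − (4)·I) v_1 = (0, 0, 0)ᵀ = 0. ✓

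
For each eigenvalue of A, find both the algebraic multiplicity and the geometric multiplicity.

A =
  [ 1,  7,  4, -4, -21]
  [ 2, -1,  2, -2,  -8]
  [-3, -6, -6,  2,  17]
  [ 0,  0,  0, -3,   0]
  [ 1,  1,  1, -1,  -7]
λ = -4: alg = 1, geom = 1; λ = -3: alg = 4, geom = 2

Step 1 — factor the characteristic polynomial to read off the algebraic multiplicities:
  χ_A(x) = (x + 3)^4*(x + 4)

Step 2 — compute geometric multiplicities via the rank-nullity identity g(λ) = n − rank(A − λI):
  rank(A − (-4)·I) = 4, so dim ker(A − (-4)·I) = n − 4 = 1
  rank(A − (-3)·I) = 3, so dim ker(A − (-3)·I) = n − 3 = 2

Summary:
  λ = -4: algebraic multiplicity = 1, geometric multiplicity = 1
  λ = -3: algebraic multiplicity = 4, geometric multiplicity = 2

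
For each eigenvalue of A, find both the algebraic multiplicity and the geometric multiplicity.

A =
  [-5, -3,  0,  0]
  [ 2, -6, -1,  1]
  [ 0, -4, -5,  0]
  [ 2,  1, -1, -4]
λ = -5: alg = 4, geom = 2

Step 1 — factor the characteristic polynomial to read off the algebraic multiplicities:
  χ_A(x) = (x + 5)^4

Step 2 — compute geometric multiplicities via the rank-nullity identity g(λ) = n − rank(A − λI):
  rank(A − (-5)·I) = 2, so dim ker(A − (-5)·I) = n − 2 = 2

Summary:
  λ = -5: algebraic multiplicity = 4, geometric multiplicity = 2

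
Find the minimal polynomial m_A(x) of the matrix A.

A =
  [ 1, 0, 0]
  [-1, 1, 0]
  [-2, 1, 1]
x^3 - 3*x^2 + 3*x - 1

The characteristic polynomial is χ_A(x) = (x - 1)^3, so the eigenvalues are known. The minimal polynomial is
  m_A(x) = Π_λ (x − λ)^{k_λ}
where k_λ is the size of the *largest* Jordan block for λ (equivalently, the smallest k with (A − λI)^k v = 0 for every generalised eigenvector v of λ).

  λ = 1: largest Jordan block has size 3, contributing (x − 1)^3

So m_A(x) = (x - 1)^3 = x^3 - 3*x^2 + 3*x - 1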